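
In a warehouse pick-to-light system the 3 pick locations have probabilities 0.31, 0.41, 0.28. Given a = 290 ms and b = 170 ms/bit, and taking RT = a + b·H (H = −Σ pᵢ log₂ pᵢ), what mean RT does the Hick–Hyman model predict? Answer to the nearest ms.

H = 0.31·log₂(1/0.31) + 0.41·log₂(1/0.41) + 0.28·log₂(1/0.28) = 1.5654 bits.
RT = 290 + 170 × 1.5654 = 556.12 ms.

556 ms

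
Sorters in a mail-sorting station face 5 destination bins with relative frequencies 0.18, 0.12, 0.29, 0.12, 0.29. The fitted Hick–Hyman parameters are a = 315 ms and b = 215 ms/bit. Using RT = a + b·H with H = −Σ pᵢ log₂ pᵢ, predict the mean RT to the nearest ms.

791 ms

Entropy contributions −pᵢ log₂ pᵢ: 0.4453, 0.3671, 0.5179, 0.3671, 0.5179; sum H = 2.2152 bits.
RT = a + bH = 315 + 215·2.2152 = 791.28 ms.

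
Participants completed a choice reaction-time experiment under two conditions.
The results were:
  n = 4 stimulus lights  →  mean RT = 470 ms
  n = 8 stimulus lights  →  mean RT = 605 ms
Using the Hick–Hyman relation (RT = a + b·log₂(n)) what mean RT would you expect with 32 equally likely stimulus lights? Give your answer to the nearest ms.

875 ms

Solve the two-equation system in a and b:
  b = (605 − 470) / (log₂ 8 − log₂ 4) = 135 / (3 − 2) = 135 ms/bit
  a = 470 − 135 × 2 = 200 ms
Then RT(32) = 200 + 135 × log₂ 32 = 200 + 135 × 5 ≈ 875.000 ms.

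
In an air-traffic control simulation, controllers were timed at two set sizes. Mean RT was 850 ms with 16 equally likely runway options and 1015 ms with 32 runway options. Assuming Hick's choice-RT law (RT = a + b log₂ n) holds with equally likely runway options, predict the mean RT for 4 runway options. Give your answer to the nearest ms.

Solve the two-equation system in a and b:
  b = (1015 − 850) / (log₂ 32 − log₂ 16) = 165 / (5 − 4) = 165 ms/bit
  a = 850 − 165 × 4 = 190 ms
Then RT(4) = 190 + 165 × log₂ 4 = 190 + 165 × 2 ≈ 520.000 ms.

520 ms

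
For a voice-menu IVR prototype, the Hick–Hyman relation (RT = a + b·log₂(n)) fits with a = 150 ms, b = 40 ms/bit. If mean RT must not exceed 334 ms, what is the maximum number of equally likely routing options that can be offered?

24

Set 150 + 40·log₂ n ≤ 334 → log₂ n ≤ (334 − 150)/40 = 4.6000.
So n ≤ 2^4.6000 = 24.251; the largest integer n is 24.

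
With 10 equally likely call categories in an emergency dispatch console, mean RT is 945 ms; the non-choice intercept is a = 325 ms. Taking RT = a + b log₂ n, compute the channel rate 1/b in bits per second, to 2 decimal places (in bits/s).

5.36 bits/s

b = (945 − 325)/log₂ 10 = 620/3.3219 = 186.639 ms per bit = 0.18664 s/bit; the reciprocal is 5.358 bits/s.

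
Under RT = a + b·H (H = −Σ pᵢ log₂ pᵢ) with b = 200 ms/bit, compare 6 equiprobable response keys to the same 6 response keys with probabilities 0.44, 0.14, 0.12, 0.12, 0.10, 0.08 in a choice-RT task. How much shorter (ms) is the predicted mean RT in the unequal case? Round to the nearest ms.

62 ms

The RT saving is b·ΔH. Equiprobable H₀ = log₂(6) = 2.5850 bits; with the given probabilities H = 2.2761 bits.
b·(H₀ − H) = 200 × (2.5850 − 2.2761) = 61.77 ms.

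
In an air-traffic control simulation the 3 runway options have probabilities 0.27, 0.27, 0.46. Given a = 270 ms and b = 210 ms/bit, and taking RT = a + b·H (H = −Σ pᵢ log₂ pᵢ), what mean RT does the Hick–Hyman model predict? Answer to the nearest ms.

Entropy contributions −pᵢ log₂ pᵢ: 0.5100, 0.5100, 0.5153; sum H = 1.5354 bits.
RT = a + bH = 270 + 210·1.5354 = 592.43 ms.

592 ms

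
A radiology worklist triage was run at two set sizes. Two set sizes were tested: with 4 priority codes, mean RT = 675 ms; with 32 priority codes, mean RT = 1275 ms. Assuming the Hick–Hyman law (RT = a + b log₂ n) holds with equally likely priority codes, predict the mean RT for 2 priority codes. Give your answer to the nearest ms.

475 ms

RT is linear in log₂ n, so two points fix the line:
  b = (1275 − 675) / (log₂ 32 − log₂ 4) = 600 / (5 − 2) = 200 ms/bit
  a = 675 − 200 × 2 = 275 ms
Then RT(2) = 275 + 200 × log₂ 2 = 275 + 200 × 1 ≈ 475.000 ms.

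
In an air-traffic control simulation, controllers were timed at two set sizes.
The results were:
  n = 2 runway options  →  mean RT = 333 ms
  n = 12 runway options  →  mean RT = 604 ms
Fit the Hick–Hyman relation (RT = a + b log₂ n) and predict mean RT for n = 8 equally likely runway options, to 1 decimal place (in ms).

542.7 ms

Solve the two-equation system in a and b:
  b = (604 − 333) / (log₂ 12 − log₂ 2) = 271 / (3.5850 − 1) = 104.837 ms/bit
  a = 333 − 104.837 × 1 = 228.163 ms
Then RT(8) = 228.163 + 104.837 × log₂ 8 = 228.163 + 104.837 × 3 ≈ 542.674 ms.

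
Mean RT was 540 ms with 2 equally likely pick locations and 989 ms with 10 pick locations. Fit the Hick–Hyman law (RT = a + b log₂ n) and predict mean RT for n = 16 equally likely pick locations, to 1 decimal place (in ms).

Fit slope and intercept:
  b = (989 − 540) / (log₂ 10 − log₂ 2) = 449 / (3.3219 − 1) = 193.374 ms/bit
  a = 540 − 193.374 × 1 = 346.626 ms
Then RT(16) = 346.626 + 193.374 × log₂ 16 = 346.626 + 193.374 × 4 ≈ 1120.121 ms.

1120.1 ms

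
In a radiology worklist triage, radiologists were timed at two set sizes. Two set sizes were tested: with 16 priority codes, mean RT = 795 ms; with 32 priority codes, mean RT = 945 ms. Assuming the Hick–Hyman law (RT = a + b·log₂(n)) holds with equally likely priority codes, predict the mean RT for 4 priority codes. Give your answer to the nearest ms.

With log₂ n on the abscissa the relation is linear; from the two conditions:
  b = (945 − 795) / (log₂ 32 − log₂ 16) = 150 / (5 − 4) = 150 ms/bit
  a = 795 − 150 × 4 = 195 ms
Then RT(4) = 195 + 150 × log₂ 4 = 195 + 150 × 2 ≈ 495.000 ms.

495 ms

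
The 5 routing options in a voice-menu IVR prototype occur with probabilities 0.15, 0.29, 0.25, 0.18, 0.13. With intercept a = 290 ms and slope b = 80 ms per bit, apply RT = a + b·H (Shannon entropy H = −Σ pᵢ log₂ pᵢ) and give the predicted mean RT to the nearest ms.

471 ms

H = 0.15·log₂(1/0.15) + 0.29·log₂(1/0.29) + 0.25·log₂(1/0.25) + 0.18·log₂(1/0.18) + 0.13·log₂(1/0.13) = 2.2564 bits.
RT = 290 + 80 × 2.2564 = 470.51 ms.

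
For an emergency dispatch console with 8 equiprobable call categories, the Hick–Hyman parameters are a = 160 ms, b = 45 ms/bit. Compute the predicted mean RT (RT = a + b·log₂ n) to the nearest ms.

log₂(8) = 3 bits, so RT = 160 + 45 × 3 ≈ 295.000 ms.

295 ms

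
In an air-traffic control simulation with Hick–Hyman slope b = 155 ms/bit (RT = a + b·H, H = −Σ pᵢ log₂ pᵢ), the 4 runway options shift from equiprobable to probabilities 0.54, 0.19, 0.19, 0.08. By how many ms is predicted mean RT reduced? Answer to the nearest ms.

Equiprobable entropy H₀ = log₂ 4 = 2.0000 bits.
Skewed entropy H = −Σ pᵢ log₂ pᵢ = 1.6820 bits.
ΔRT = b·(H₀ − H) = 155 × 0.3180 = 49.29 ms.

49 ms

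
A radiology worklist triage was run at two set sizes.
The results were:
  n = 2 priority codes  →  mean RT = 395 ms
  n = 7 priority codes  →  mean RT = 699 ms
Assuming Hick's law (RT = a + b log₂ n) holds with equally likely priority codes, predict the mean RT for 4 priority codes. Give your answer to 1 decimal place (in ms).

Solve the two-equation system in a and b:
  b = (699 − 395) / (log₂ 7 − log₂ 2) = 304 / (2.8074 − 1) = 168.202 ms/bit
  a = 395 − 168.202 × 1 = 226.798 ms
Then RT(4) = 226.798 + 168.202 × log₂ 4 = 226.798 + 168.202 × 2 ≈ 563.202 ms.

563.2 ms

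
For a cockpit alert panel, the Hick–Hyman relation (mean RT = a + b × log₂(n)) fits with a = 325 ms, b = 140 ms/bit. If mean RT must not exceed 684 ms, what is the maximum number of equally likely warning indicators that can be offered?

5

Set 325 + 140·log₂ n ≤ 684 → log₂ n ≤ (684 − 325)/140 = 2.5643.
So n ≤ 2^2.5643 = 5.915; the largest integer n is 5.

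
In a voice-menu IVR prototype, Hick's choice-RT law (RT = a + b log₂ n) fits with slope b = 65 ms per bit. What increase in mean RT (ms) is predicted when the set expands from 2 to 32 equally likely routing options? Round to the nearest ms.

260 ms

The intercept a cancels: ΔRT = b·(log₂ n₂ − log₂ n₁) = b·log₂(n₂/n₁).
log₂(32) − log₂(2) = log₂(32/2) = log₂(16) = 4.
ΔRT = 65 × 4.0000 = 260.000 ms.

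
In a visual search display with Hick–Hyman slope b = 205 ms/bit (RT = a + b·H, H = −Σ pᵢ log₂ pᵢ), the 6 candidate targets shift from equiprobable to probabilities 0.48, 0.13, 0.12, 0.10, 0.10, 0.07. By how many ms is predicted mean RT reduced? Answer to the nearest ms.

Equiprobable entropy H₀ = log₂ 6 = 2.5850 bits.
Skewed entropy H = −Σ pᵢ log₂ pᵢ = 2.1909 bits.
ΔRT = b·(H₀ − H) = 205 × 0.3940 = 80.78 ms.

81 ms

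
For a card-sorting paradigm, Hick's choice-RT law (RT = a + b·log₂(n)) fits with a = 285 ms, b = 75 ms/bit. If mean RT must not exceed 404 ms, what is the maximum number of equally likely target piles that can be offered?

3

Information budget: (404 − 285)/75 = 1.5867 bits, so n ≤ 2^1.5867 = 3.004 → at most 3.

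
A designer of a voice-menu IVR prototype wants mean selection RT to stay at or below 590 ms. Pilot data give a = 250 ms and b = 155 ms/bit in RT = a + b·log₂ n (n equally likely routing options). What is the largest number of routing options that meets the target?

Set 250 + 155·log₂ n ≤ 590 → log₂ n ≤ (590 − 250)/155 = 2.1935.
So n ≤ 2^2.1935 = 4.574; the largest integer n is 4.

4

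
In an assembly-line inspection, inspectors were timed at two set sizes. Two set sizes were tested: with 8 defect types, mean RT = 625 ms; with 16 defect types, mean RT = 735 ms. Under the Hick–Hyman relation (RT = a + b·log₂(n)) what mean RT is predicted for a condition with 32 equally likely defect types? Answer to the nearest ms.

845 ms

With log₂ n on the abscissa the relation is linear; from the two conditions:
  b = (735 − 625) / (log₂ 16 − log₂ 8) = 110 / (4 − 3) = 110 ms/bit
  a = 625 − 110 × 3 = 295 ms
Then RT(32) = 295 + 110 × log₂ 32 = 295 + 110 × 5 ≈ 845.000 ms.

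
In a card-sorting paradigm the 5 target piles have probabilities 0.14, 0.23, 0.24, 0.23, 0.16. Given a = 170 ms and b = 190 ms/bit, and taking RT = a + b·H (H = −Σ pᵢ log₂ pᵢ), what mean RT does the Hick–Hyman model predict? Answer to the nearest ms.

605 ms

Entropy contributions −pᵢ log₂ pᵢ: 0.3971, 0.4877, 0.4941, 0.4877, 0.4230; sum H = 2.2896 bits.
RT = a + bH = 170 + 190·2.2896 = 605.02 ms.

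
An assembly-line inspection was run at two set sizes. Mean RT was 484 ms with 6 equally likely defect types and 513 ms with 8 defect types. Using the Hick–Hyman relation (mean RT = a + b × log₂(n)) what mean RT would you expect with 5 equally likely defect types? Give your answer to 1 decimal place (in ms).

465.6 ms

With log₂ n on the abscissa the relation is linear; from the two conditions:
  b = (513 − 484) / (log₂ 8 − log₂ 6) = 29 / (3 − 2.5850) = 69.873 ms/bit
  a = 484 − 69.873 × 2.5850 = 303.380 ms
Then RT(5) = 303.380 + 69.873 × log₂ 5 = 303.380 + 69.873 × 2.3219 ≈ 465.621 ms.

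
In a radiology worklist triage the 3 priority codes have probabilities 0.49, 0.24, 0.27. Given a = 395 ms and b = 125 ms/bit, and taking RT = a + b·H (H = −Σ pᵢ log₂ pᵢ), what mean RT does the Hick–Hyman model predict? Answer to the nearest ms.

584 ms

H = 0.49·log₂(1/0.49) + 0.24·log₂(1/0.24) + 0.27·log₂(1/0.27) = 1.5084 bits.
RT = 395 + 125 × 1.5084 = 583.55 ms.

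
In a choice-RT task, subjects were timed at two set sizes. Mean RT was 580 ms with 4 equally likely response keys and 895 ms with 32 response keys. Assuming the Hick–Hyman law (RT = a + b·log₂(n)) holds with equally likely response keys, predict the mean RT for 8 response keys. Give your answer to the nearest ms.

With log₂ n on the abscissa the relation is linear; from the two conditions:
  b = (895 − 580) / (log₂ 32 − log₂ 4) = 315 / (5 − 2) = 105 ms/bit
  a = 580 − 105 × 2 = 370 ms
Then RT(8) = 370 + 105 × log₂ 8 = 370 + 105 × 3 ≈ 685.000 ms.

685 ms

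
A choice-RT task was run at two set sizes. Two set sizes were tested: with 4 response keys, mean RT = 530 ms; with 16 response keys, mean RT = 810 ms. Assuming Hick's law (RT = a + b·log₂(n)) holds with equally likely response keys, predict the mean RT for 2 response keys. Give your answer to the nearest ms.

390 ms

RT is linear in log₂ n, so two points fix the line:
  b = (810 − 530) / (log₂ 16 − log₂ 4) = 280 / (4 − 2) = 140 ms/bit
  a = 530 − 140 × 2 = 250 ms
Then RT(2) = 250 + 140 × log₂ 2 = 250 + 140 × 1 ≈ 390.000 ms.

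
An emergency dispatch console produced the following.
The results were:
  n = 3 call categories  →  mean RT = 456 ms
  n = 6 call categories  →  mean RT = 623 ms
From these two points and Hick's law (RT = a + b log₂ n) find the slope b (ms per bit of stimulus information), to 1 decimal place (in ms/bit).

The slope on a log₂ axis is (623 − 456) / (2.5850 − 1.5850) = 167.000 ms/bit.

167.0 ms/bit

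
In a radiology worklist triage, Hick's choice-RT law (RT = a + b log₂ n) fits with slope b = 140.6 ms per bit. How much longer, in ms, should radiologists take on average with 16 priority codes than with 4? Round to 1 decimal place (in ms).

281.2 ms

The intercept a cancels: ΔRT = b·(log₂ n₂ − log₂ n₁) = b·log₂(n₂/n₁).
log₂(16) − log₂(4) = log₂(16/4) = log₂(4) = 2.
ΔRT = 140.6 × 2.0000 = 281.200 ms.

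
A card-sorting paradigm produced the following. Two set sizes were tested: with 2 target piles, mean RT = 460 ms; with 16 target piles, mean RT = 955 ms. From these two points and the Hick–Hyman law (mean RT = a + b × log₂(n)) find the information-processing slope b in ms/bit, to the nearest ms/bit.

b = (RT₂ − RT₁)/(log₂ n₂ − log₂ n₁) = (955 − 460)/(4 − 1) = 165 ms/bit.

165 ms/bit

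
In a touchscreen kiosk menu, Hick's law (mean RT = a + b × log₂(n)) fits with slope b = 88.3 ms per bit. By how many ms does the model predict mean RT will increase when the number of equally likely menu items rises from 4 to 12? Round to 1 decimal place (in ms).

140.0 ms

Only the slope matters, since a is common to both: ΔRT = b·log₂(n₂/n₁).
log₂(12) − log₂(4) = 3.5850 − 2 = 1.5850.
ΔRT = 88.3 × 1.5850 = 139.952 ms.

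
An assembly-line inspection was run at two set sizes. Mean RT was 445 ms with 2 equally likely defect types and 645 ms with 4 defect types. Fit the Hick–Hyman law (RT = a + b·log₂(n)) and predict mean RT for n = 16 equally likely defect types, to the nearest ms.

1045 ms

RT is linear in log₂ n, so two points fix the line:
  b = (645 − 445) / (log₂ 4 − log₂ 2) = 200 / (2 − 1) = 200 ms/bit
  a = 445 − 200 × 1 = 245 ms
Then RT(16) = 245 + 200 × log₂ 16 = 245 + 200 × 4 ≈ 1045.000 ms.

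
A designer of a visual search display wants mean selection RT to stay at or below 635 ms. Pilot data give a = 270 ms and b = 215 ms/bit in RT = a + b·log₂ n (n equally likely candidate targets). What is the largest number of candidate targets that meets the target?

Information budget: (635 − 270)/215 = 1.6977 bits, so n ≤ 2^1.6977 = 3.244 → at most 3.

3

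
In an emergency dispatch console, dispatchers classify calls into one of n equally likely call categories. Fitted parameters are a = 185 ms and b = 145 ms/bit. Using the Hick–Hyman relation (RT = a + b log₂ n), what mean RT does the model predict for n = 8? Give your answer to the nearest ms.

log₂(8) = 3 bits, so RT = 185 + 145 × 3 ≈ 620.000 ms.

620 ms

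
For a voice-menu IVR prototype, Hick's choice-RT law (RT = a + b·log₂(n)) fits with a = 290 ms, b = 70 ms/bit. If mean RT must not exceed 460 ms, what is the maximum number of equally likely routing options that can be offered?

Information budget: (460 − 290)/70 = 2.4286 bits, so n ≤ 2^2.4286 = 5.384 → at most 5.

5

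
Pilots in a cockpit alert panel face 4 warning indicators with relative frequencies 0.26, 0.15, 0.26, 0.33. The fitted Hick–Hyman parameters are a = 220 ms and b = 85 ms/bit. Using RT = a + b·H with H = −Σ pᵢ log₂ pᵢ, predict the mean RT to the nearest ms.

H = 0.26·log₂(1/0.26) + 0.15·log₂(1/0.15) + 0.26·log₂(1/0.26) + 0.33·log₂(1/0.33) = 1.9489 bits.
RT = 220 + 85 × 1.9489 = 385.66 ms.

386 ms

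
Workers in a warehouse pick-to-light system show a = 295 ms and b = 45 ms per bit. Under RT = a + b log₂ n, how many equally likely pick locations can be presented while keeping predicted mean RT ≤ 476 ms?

16

45·log₂ n ≤ 476 − 295 = 181, giving log₂ n ≤ 4.0222 and n ≤ 16.248. The largest whole number is 16.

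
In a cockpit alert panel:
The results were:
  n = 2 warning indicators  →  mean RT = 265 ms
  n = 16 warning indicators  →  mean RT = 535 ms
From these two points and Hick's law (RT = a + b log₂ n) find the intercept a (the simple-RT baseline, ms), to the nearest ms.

The slope on a log₂ axis is (535 − 265) / (4 − 1) = 90 ms/bit.
a = RT₁ − b·log₂ n₁ = 265 − 90 × 1 = 175.000 ms.

175 ms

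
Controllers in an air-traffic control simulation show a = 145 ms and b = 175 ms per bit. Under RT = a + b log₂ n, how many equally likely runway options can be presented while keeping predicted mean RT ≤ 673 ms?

175·log₂ n ≤ 673 − 145 = 528, giving log₂ n ≤ 3.0171 and n ≤ 8.096. The largest whole number is 8.

8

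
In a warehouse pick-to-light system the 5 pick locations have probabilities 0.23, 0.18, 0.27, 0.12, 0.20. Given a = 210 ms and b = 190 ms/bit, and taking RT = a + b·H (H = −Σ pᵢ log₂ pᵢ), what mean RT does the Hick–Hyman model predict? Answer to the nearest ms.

H = 0.23·log₂(1/0.23) + 0.18·log₂(1/0.18) + 0.27·log₂(1/0.27) + 0.12·log₂(1/0.12) + 0.20·log₂(1/0.20) = 2.2744 bits.
RT = 210 + 190 × 2.2744 = 642.15 ms.

642 ms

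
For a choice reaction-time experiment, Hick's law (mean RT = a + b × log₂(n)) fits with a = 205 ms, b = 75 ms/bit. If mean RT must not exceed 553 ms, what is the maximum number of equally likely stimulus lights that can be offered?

Set 205 + 75·log₂ n ≤ 553 → log₂ n ≤ (553 − 205)/75 = 4.6400.
So n ≤ 2^4.6400 = 24.933; the largest integer n is 24.

24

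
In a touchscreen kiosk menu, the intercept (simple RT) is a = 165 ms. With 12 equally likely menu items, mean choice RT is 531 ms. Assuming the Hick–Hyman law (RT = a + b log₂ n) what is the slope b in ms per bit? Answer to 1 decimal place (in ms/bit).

102.1 ms/bit

b = (531 − 165) / log₂(12) = 366 / 3.5850 = 102.093 ms/bit.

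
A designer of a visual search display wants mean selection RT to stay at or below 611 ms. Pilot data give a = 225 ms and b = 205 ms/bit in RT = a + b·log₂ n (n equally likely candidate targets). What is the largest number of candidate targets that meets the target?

205·log₂ n ≤ 611 − 225 = 386, giving log₂ n ≤ 1.8829 and n ≤ 3.688. The largest whole number is 3.

3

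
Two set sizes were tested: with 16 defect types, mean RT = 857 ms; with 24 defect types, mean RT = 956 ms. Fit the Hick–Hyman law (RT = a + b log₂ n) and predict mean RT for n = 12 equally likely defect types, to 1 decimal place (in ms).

With log₂ n on the abscissa the relation is linear; from the two conditions:
  b = (956 − 857) / (log₂ 24 − log₂ 16) = 99 / (4.5850 − 4) = 169.242 ms/bit
  a = 857 − 169.242 × 4 = 180.034 ms
Then RT(12) = 180.034 + 169.242 × log₂ 12 = 180.034 + 169.242 × 3.5850 ≈ 786.758 ms.

786.8 ms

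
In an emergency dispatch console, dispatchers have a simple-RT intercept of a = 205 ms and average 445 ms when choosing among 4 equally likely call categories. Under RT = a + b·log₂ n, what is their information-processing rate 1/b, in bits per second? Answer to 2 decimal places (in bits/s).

8.33 bits/s

Choice component = 445 − 205 = 240 ms over log₂(4) = 2 bits.
b = 240 / 2 = 120.000 ms/bit, so 1/b = 8.333 bits/s.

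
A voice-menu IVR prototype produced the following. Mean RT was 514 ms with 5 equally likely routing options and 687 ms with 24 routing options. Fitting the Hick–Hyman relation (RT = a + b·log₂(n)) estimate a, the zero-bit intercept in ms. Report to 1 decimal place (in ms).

336.5 ms

Slope: b = (687 − 514) / (log₂ 24 − log₂ 5) = 173/2.2630 = 76.446 ms/bit.
Intercept: a = 514 − 76.446·log₂(5) = 336.498 ms.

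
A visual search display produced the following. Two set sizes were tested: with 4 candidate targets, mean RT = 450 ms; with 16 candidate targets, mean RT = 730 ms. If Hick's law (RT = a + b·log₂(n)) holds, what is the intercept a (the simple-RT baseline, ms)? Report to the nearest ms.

b = (RT₂ − RT₁)/(log₂ n₂ − log₂ n₁) = (730 − 450)/(4 − 2) = 140 ms/bit.
Intercept: a = 450 − 140·log₂(4) = 170.000 ms.

170 ms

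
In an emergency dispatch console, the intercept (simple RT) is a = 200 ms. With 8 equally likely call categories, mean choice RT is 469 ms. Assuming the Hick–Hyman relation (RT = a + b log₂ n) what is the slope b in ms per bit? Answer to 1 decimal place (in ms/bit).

b = (469 − 200) / log₂(8) = 269 / 3 = 89.667 ms/bit.

89.7 ms/bit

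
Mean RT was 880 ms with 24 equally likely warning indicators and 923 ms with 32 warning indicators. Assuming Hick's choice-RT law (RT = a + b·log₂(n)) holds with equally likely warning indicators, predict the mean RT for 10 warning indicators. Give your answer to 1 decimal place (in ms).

749.1 ms

RT is linear in log₂ n, so two points fix the line:
  b = (923 − 880) / (log₂ 32 − log₂ 24) = 43 / (5 − 4.5850) = 103.605 ms/bit
  a = 880 − 103.605 × 4.5850 = 404.975 ms
Then RT(10) = 404.975 + 103.605 × log₂ 10 = 404.975 + 103.605 × 3.3219 ≈ 749.143 ms.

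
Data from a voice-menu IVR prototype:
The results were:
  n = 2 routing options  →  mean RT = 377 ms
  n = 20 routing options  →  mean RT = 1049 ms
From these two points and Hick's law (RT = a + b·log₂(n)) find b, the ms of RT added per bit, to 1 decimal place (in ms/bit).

The slope on a log₂ axis is (1049 − 377) / (4.3219 − 1) = 202.292 ms/bit.

202.3 ms/bit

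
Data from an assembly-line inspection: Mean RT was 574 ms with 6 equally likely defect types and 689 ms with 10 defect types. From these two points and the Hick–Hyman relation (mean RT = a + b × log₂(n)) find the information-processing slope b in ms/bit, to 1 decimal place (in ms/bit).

b = (RT₂ − RT₁)/(log₂ n₂ − log₂ n₁) = (689 − 574)/(3.3219 − 2.5850) = 156.045 ms/bit.

156.0 ms/bit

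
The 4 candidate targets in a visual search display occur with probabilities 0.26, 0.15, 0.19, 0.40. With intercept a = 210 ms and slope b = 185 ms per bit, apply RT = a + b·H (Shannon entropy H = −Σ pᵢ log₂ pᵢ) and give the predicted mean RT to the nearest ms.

561 ms

Entropy contributions −pᵢ log₂ pᵢ: 0.5053, 0.4105, 0.4552, 0.5288; sum H = 1.8998 bits.
RT = a + bH = 210 + 185·1.8998 = 561.47 ms.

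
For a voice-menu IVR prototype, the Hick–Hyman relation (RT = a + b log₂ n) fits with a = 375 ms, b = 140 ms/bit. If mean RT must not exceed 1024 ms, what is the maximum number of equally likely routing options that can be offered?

Information budget: (1024 − 375)/140 = 4.6357 bits, so n ≤ 2^4.6357 = 24.859 → at most 24.

24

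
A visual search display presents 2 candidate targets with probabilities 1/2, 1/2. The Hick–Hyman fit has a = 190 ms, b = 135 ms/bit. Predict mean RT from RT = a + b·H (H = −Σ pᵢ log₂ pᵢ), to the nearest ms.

Each term −pᵢ log₂ pᵢ: 0.5·1 + 0.5·1; summed, H = 1.000 bits.
Mean RT = a + bH = 190 + 135·1.000 = 325.00 ms.

325 ms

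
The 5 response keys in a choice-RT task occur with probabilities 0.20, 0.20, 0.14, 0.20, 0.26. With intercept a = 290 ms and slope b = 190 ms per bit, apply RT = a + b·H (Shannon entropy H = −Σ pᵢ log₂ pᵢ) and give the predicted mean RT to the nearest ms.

726 ms

H = 0.20·log₂(1/0.20) + 0.20·log₂(1/0.20) + 0.14·log₂(1/0.14) + 0.20·log₂(1/0.20) + 0.26·log₂(1/0.26) = 2.2956 bits.
RT = 290 + 190 × 2.2956 = 726.16 ms.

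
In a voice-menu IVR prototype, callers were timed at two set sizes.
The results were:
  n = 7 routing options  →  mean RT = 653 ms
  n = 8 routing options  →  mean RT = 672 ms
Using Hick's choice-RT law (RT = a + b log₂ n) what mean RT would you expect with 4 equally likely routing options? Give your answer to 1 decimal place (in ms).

With log₂ n on the abscissa the relation is linear; from the two conditions:
  b = (672 − 653) / (log₂ 8 − log₂ 7) = 19 / (3 − 2.8074) = 98.627 ms/bit
  a = 653 − 98.627 × 2.8074 = 376.119 ms
Then RT(4) = 376.119 + 98.627 × log₂ 4 = 376.119 + 98.627 × 2 ≈ 573.373 ms.

573.4 ms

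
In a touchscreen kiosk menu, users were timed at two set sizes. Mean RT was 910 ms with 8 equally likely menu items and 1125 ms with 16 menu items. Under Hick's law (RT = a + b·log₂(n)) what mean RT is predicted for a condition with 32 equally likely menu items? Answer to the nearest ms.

RT is linear in log₂ n, so two points fix the line:
  b = (1125 − 910) / (log₂ 16 − log₂ 8) = 215 / (4 − 3) = 215 ms/bit
  a = 910 − 215 × 3 = 265 ms
Then RT(32) = 265 + 215 × log₂ 32 = 265 + 215 × 5 ≈ 1340.000 ms.

1340 ms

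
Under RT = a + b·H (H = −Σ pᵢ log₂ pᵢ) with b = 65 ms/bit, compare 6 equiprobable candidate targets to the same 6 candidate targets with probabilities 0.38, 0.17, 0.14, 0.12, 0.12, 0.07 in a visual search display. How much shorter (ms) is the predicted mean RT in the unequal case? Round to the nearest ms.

14 ms

Equiprobable entropy H₀ = log₂ 6 = 2.5850 bits.
Skewed entropy H = −Σ pᵢ log₂ pᵢ = 2.3648 bits.
ΔRT = b·(H₀ − H) = 65 × 0.2201 = 14.31 ms.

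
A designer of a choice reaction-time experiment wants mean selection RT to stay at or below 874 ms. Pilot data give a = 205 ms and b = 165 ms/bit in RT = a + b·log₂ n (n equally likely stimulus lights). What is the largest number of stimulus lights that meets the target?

165·log₂ n ≤ 874 − 205 = 669, giving log₂ n ≤ 4.0545 and n ≤ 16.617. The largest whole number is 16.

16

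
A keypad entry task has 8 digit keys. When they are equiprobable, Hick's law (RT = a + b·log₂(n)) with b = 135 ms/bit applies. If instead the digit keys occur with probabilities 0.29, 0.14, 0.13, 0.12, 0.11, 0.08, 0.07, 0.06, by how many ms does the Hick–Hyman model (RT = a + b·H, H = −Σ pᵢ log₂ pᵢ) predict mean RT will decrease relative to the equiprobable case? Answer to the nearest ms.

Equiprobable entropy H₀ = log₂ 8 = 3.0000 bits.
Skewed entropy H = −Σ pᵢ log₂ pᵢ = 2.8186 bits.
ΔRT = b·(H₀ − H) = 135 × 0.1814 = 24.49 ms.

24 ms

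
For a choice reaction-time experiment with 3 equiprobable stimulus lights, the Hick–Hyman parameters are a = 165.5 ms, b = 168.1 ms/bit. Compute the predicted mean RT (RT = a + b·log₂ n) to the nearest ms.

432 ms

log₂(3) = 1.5850 bits, so RT = 165.5 + 168.1 × 1.5850 ≈ 431.932 ms.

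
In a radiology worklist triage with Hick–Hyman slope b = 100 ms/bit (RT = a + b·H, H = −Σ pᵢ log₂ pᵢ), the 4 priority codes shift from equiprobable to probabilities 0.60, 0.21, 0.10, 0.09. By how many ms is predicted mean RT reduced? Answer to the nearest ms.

The RT saving is b·ΔH. Equiprobable H₀ = log₂(4) = 2.0000 bits; with the given probabilities H = 1.5598 bits.
b·(H₀ − H) = 100 × (2.0000 − 1.5598) = 44.02 ms.

44 ms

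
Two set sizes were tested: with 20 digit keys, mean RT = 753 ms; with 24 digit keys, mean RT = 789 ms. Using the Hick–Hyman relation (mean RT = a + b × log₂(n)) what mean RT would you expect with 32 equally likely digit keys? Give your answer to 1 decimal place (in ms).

845.8 ms

With log₂ n on the abscissa the relation is linear; from the two conditions:
  b = (789 − 753) / (log₂ 24 − log₂ 20) = 36 / (4.5850 − 4.3219) = 136.864 ms/bit
  a = 753 − 136.864 × 4.3219 = 161.483 ms
Then RT(32) = 161.483 + 136.864 × log₂ 32 = 161.483 + 136.864 × 5 ≈ 845.804 ms.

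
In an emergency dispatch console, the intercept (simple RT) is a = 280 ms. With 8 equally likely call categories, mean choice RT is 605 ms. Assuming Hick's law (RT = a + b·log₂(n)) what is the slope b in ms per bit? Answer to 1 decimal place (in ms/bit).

8 alternatives carry log₂ 8 = 3 bits; the choice cost is 605 − 280 = 325 ms, so b = 325/3 = 108.333 ms/bit.

108.3 ms/bit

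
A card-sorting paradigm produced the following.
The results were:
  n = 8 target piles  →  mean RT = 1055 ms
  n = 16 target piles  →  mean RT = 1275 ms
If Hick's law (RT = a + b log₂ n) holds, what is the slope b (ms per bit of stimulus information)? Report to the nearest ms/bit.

b = (RT₂ − RT₁)/(log₂ n₂ − log₂ n₁) = (1275 − 1055)/(4 − 3) = 220 ms/bit.

220 ms/bit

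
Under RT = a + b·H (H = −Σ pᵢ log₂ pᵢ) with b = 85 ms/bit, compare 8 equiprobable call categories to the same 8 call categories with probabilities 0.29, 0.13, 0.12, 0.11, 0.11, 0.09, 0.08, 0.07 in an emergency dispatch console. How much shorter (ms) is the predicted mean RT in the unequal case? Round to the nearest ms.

The RT saving is b·ΔH. Equiprobable H₀ = log₂(8) = 3.0000 bits; with the given probabilities H = 2.8409 bits.
b·(H₀ − H) = 85 × (3.0000 − 2.8409) = 13.52 ms.

14 ms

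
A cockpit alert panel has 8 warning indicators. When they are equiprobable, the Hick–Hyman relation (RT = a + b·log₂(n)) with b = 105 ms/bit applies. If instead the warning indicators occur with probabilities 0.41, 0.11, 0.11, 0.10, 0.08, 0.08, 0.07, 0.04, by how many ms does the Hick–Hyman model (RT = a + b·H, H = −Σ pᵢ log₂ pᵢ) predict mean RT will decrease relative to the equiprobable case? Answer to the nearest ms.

42 ms

The RT saving is b·ΔH. Equiprobable H₀ = log₂(8) = 3.0000 bits; with the given probabilities H = 2.5975 bits.
b·(H₀ − H) = 105 × (3.0000 − 2.5975) = 42.26 ms.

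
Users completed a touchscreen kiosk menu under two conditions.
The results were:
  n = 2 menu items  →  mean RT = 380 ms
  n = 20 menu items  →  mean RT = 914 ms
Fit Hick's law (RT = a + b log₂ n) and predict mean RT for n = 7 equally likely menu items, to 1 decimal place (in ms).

With log₂ n on the abscissa the relation is linear; from the two conditions:
  b = (914 − 380) / (log₂ 20 − log₂ 2) = 534 / (4.3219 − 1) = 160.750 ms/bit
  a = 380 − 160.750 × 1 = 219.250 ms
Then RT(7) = 219.250 + 160.750 × log₂ 7 = 219.250 + 160.750 × 2.8074 ≈ 670.532 ms.

670.5 ms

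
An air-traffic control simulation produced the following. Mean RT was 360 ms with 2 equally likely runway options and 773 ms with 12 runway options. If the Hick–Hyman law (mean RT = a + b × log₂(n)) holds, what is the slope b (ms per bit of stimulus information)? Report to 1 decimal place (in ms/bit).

159.8 ms/bit

Slope: b = (773 − 360) / (log₂ 12 − log₂ 2) = 413/2.5850 = 159.770 ms/bit.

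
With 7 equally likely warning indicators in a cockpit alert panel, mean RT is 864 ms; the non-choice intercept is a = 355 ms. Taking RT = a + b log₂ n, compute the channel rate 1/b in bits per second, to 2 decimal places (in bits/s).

b = (864 − 355)/log₂ 7 = 509/2.8074 = 181.309 ms per bit = 0.18131 s/bit; the reciprocal is 5.515 bits/s.

5.52 bits/s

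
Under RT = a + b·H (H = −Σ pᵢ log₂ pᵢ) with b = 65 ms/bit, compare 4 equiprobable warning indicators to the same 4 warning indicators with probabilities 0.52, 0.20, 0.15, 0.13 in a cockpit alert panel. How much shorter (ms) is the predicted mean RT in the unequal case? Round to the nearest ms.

Equiprobable entropy H₀ = log₂ 4 = 2.0000 bits.
Skewed entropy H = −Σ pᵢ log₂ pᵢ = 1.7482 bits.
ΔRT = b·(H₀ − H) = 65 × 0.2518 = 16.37 ms.

16 ms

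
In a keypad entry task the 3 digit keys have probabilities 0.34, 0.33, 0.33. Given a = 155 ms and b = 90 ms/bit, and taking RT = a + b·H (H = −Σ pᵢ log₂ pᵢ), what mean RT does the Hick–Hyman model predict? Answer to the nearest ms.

H = 0.34·log₂(1/0.34) + 0.33·log₂(1/0.33) + 0.33·log₂(1/0.33) = 1.5848 bits.
RT = 155 + 90 × 1.5848 = 297.63 ms.

298 ms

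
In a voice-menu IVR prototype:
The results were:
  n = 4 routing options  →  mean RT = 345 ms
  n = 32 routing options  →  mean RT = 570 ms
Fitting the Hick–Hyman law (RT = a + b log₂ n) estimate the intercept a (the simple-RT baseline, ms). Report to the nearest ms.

Slope: b = (570 − 345) / (log₂ 32 − log₂ 4) = 225/3.0000 = 75 ms/bit.
a = RT₁ − b·log₂ n₁ = 345 − 75 × 2 = 195.000 ms.

195 ms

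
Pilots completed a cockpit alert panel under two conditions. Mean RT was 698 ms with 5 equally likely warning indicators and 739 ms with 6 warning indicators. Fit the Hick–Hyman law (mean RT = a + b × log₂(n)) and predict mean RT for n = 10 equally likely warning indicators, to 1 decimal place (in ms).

853.9 ms

Fit slope and intercept:
  b = (739 − 698) / (log₂ 6 − log₂ 5) = 41 / (2.5850 − 2.3219) = 155.873 ms/bit
  a = 698 − 155.873 × 2.3219 = 336.074 ms
Then RT(10) = 336.074 + 155.873 × log₂ 10 = 336.074 + 155.873 × 3.3219 ≈ 853.873 ms.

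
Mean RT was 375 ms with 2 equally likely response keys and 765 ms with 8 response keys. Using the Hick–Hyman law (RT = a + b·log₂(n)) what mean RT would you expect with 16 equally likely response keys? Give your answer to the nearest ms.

960 ms

Solve the two-equation system in a and b:
  b = (765 − 375) / (log₂ 8 − log₂ 2) = 390 / (3 − 1) = 195 ms/bit
  a = 375 − 195 × 1 = 180 ms
Then RT(16) = 180 + 195 × log₂ 16 = 180 + 195 × 4 ≈ 960.000 ms.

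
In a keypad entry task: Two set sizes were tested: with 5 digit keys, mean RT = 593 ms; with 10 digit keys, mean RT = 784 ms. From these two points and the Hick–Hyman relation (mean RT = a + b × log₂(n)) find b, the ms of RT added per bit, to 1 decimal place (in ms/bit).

b = (RT₂ − RT₁)/(log₂ n₂ − log₂ n₁) = (784 − 593)/(3.3219 − 2.3219) = 191.000 ms/bit.

191.0 ms/bit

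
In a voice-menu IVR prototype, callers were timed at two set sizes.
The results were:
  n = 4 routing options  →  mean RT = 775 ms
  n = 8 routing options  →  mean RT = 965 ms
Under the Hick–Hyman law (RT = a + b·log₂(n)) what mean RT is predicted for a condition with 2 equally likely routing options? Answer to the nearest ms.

With log₂ n on the abscissa the relation is linear; from the two conditions:
  b = (965 − 775) / (log₂ 8 − log₂ 4) = 190 / (3 − 2) = 190 ms/bit
  a = 775 − 190 × 2 = 395 ms
Then RT(2) = 395 + 190 × log₂ 2 = 395 + 190 × 1 ≈ 585.000 ms.

585 ms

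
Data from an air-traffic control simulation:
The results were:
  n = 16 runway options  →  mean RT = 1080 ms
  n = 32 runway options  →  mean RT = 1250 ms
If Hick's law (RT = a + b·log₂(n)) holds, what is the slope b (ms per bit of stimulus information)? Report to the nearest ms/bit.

170 ms/bit

b = (RT₂ − RT₁)/(log₂ n₂ − log₂ n₁) = (1250 − 1080)/(5 − 4) = 170 ms/bit.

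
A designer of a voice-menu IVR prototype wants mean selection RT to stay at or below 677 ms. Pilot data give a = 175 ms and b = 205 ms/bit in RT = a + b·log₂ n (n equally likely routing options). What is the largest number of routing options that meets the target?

5

Set 175 + 205·log₂ n ≤ 677 → log₂ n ≤ (677 − 175)/205 = 2.4488.
So n ≤ 2^2.4488 = 5.460; the largest integer n is 5.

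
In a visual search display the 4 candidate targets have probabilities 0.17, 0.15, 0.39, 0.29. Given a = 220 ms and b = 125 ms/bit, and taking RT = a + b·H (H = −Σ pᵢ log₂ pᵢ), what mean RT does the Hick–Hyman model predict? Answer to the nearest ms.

457 ms

Entropy contributions −pᵢ log₂ pᵢ: 0.4346, 0.4105, 0.5298, 0.5179; sum H = 1.8928 bits.
RT = a + bH = 220 + 125·1.8928 = 456.60 ms.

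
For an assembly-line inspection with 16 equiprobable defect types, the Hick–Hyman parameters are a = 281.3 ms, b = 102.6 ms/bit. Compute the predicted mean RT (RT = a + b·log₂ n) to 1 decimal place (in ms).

log₂(16) = 4 bits, so RT = 281.3 + 102.6 × 4 ≈ 691.700 ms.

691.7 ms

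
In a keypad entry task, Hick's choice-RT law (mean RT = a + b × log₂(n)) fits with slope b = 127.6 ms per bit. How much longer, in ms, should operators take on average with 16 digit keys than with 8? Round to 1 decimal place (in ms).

127.6 ms

The intercept a cancels: ΔRT = b·(log₂ n₂ − log₂ n₁) = b·log₂(n₂/n₁).
log₂(16) − log₂(8) = log₂(16/8) = log₂(2) = 1.
ΔRT = 127.6 × 1.0000 = 127.600 ms.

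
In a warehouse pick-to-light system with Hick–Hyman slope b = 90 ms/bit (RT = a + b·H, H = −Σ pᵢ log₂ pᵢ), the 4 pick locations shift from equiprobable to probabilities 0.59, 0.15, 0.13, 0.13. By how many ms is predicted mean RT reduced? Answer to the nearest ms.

34 ms

Equiprobable entropy H₀ = log₂ 4 = 2.0000 bits.
Skewed entropy H = −Σ pᵢ log₂ pᵢ = 1.6249 bits.
ΔRT = b·(H₀ − H) = 90 × 0.3751 = 33.75 ms.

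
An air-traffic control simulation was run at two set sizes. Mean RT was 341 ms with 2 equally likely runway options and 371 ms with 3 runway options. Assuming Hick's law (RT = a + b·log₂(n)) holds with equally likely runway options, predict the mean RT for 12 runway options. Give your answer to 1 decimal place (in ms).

473.6 ms

Fit slope and intercept:
  b = (371 − 341) / (log₂ 3 − log₂ 2) = 30 / (1.5850 − 1) = 51.285 ms/bit
  a = 341 − 51.285 × 1 = 289.715 ms
Then RT(12) = 289.715 + 51.285 × log₂ 12 = 289.715 + 51.285 × 3.5850 ≈ 473.571 ms.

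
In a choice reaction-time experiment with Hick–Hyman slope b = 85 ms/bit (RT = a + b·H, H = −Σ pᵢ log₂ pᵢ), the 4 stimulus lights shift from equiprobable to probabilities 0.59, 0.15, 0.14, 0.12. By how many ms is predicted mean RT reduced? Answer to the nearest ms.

Equiprobable entropy H₀ = log₂ 4 = 2.0000 bits.
Skewed entropy H = −Σ pᵢ log₂ pᵢ = 1.6238 bits.
ΔRT = b·(H₀ − H) = 85 × 0.3762 = 31.97 ms.

32 ms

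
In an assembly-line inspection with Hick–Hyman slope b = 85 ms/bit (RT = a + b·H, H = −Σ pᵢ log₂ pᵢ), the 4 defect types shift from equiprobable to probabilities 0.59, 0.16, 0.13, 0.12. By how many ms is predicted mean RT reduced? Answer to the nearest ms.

32 ms

Equiprobable entropy H₀ = log₂ 4 = 2.0000 bits.
Skewed entropy H = −Σ pᵢ log₂ pᵢ = 1.6218 bits.
ΔRT = b·(H₀ − H) = 85 × 0.3782 = 32.14 ms.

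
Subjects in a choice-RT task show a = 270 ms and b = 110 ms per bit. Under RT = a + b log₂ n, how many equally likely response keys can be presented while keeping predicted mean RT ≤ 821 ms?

32

Information budget: (821 − 270)/110 = 5.0091 bits, so n ≤ 2^5.0091 = 32.202 → at most 32.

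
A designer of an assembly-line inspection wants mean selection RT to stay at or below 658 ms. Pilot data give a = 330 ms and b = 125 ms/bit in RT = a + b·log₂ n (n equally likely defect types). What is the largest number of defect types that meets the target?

6

Set 330 + 125·log₂ n ≤ 658 → log₂ n ≤ (658 − 330)/125 = 2.6240.
So n ≤ 2^2.6240 = 6.165; the largest integer n is 6.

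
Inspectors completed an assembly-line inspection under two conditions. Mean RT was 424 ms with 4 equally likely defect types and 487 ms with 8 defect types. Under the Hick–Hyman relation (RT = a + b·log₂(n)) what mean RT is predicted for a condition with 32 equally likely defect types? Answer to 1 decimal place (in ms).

With log₂ n on the abscissa the relation is linear; from the two conditions:
  b = (487 − 424) / (log₂ 8 − log₂ 4) = 63 / (3 − 2) = 63.000 ms/bit
  a = 424 − 63.000 × 2 = 298.000 ms
Then RT(32) = 298.000 + 63.000 × log₂ 32 = 298.000 + 63.000 × 5 ≈ 613.000 ms.

613.0 ms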